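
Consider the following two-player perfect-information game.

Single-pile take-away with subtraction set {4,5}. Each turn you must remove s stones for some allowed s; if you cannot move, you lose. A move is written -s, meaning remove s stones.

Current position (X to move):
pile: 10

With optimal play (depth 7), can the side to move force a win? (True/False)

X winning at [10]: False

p1 X@[10]: -4[6]-1* -5[5]-1
p2 O@[6]: -4[2]+1* -5[1]+1
p3 X@[2] terminal -1; root [10] d7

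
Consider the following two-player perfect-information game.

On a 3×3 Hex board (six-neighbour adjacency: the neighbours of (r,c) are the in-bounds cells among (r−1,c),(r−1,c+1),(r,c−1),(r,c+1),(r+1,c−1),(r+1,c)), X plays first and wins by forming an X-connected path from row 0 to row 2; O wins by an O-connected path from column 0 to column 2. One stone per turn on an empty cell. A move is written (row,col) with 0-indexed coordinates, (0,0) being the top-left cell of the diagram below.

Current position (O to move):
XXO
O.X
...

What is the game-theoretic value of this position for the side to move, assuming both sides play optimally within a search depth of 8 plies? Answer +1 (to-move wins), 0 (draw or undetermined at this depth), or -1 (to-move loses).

p1 O@[XXO/O.X/...]: (1,1)[XXO/OOX/...]+1* (2,0)[XXO/O.X/O..]-1 (2,1)[XXO/O.X/.O.]-1 (2,2)[XXO/O.X/..O]-1
p2 X@[XXO/OOX/...] terminal -1; root [XXO/O.X/...] d8

value(XXO/O.X/..., O) = +1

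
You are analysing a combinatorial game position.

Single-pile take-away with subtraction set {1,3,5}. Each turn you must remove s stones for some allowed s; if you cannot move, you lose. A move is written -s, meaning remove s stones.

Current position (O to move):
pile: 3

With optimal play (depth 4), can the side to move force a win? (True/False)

p1 O@[3]: -1[2]+1* -3[0]+1
p2 X@[2]: -1[1]-1*
p3 O@[1]: -1[0]+1*
p4 X@[0] terminal -1; root [3] d4

O winning at [3]: True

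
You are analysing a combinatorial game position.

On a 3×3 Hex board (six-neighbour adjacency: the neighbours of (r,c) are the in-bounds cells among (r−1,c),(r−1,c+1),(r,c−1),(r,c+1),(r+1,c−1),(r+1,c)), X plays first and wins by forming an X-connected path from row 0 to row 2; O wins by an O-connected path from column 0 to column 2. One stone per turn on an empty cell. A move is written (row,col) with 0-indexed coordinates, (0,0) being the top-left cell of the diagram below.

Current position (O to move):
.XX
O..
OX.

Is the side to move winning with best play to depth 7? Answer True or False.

O winning at [.XX/O../OX.]: False

[.XX/O../OX.] O move#1: (0,0):-1/OXX/O../OX.*, (1,1):-1/.XX/OO./OX., (1,2):-1/.XX/O.O/OX., (2,2):-1/.XX/O../OXO
[OXX/O../OX.] X move#2: (1,1):+1/OXX/OX./OX.*, (1,2):+1/OXX/O.X/OX., (2,2):+1/OXX/O../OXX
[OXX/OX./OX.] end (terminal -1, O#3); searched .XX/O../OX. to 7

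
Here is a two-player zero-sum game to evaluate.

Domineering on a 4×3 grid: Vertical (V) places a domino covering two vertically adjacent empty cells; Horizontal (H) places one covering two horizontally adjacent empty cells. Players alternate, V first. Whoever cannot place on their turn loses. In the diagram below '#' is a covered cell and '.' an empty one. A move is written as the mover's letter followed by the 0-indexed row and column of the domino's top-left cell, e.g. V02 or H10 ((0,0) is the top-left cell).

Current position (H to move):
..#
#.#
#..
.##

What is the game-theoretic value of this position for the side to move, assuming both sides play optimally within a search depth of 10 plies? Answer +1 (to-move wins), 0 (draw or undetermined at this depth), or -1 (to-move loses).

value(..#/#.#/#../.##, H) = -1

ply 1, H at ..#/#.#/#../.## | H00=-1→###/#.#/#../.##*; H21=-1→..#/#.#/###/.##
ply 2, V at ###/#.#/#../.## | V11=+1→###/###/##./.##*
ply 3: ###/###/##./.## is terminal -1 (H); from ..#/#.#/#../.## depth 10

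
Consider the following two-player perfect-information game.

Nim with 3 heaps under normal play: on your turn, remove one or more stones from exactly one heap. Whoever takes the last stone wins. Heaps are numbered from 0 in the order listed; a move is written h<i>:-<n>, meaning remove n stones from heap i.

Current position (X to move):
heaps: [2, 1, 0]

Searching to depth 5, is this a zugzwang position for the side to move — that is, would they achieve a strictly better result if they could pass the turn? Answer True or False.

p1 X@[(2,1,0)]: h0:-1[(1,1,0)]+1* h0:-2[(0,1,0)]-1 h1:-1[(2,0,0)]-1
p2 O@[(1,1,0)]: h0:-1[(0,1,0)]-1* h1:-1[(1,0,0)]-1
p3 X@[(0,1,0)]: h1:-1[(0,0,0)]+1*
p4 O@[(0,0,0)] terminal -1; root [(2,1,0)] d5
if X skipped the turn, O would face:
~ p1 O@[(2,1,0)]: h0:-1[(1,1,0)]+1* h0:-2[(0,1,0)]-1 h1:-1[(2,0,0)]-1
~ p2 X@[(1,1,0)]: h0:-1[(0,1,0)]-1* h1:-1[(1,0,0)]-1
~ p3 O@[(0,1,0)]: h1:-1[(0,0,0)]+1*
~ p4 X@[(0,0,0)] terminal -1; root [(2,1,0)] d5
compare (X): move=+1 vs pass=-1

zugzwang((2,1,0), X) = False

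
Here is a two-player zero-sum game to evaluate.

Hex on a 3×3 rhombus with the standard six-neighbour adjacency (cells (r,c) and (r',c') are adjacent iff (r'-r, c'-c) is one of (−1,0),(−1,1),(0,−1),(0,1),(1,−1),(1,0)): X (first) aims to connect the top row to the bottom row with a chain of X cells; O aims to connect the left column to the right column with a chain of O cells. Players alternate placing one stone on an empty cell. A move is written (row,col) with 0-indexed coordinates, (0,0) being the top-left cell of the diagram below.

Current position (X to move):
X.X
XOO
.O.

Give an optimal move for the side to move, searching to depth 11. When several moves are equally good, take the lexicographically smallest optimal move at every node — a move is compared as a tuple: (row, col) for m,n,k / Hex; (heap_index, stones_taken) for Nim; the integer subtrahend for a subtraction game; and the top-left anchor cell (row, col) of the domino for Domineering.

X's best at [X.X/XOO/.O.]: (2,0)

[X.X/XOO/.O.] X move#1: (0,1):-1/XXX/XOO/.O., (2,0):+1/X.X/XOO/XO.*, (2,2):-1/X.X/XOO/.OX
[X.X/XOO/XO.] end (terminal -1, O#2); searched X.X/XOO/.O. to 11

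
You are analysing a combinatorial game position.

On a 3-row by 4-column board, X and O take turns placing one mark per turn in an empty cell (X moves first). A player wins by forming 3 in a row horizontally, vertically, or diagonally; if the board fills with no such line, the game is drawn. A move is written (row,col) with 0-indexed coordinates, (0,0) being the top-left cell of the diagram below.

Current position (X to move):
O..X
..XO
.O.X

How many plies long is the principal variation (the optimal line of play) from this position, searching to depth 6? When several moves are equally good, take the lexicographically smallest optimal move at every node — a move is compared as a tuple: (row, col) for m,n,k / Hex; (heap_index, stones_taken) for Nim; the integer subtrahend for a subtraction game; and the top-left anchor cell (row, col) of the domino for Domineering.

ply 1, X at O..X/..XO/.O.X | (0,1)=+1→OX.X/..XO/.O.X*; (0,2)=+1→O.XX/..XO/.O.X; (1,0)=+1→O..X/X.XO/.O.X; (1,1)=+1→O..X/.XXO/.O.X; (2,0)=-1→O..X/..XO/XO.X; (2,2)=+1→O..X/..XO/.OXX
ply 2: OX.X/..XO/.O.X is terminal -1 (O); from O..X/..XO/.O.X depth 6

PV length from [O..X/..XO/.O.X]: 1 ply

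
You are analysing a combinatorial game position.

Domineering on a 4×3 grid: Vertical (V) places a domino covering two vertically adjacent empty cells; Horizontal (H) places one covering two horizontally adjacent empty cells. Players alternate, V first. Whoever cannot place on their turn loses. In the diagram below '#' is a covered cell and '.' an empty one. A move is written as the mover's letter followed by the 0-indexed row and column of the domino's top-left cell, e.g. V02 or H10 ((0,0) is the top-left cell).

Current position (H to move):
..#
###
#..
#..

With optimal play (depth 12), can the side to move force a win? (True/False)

ply 1, H at ..#/###/#../#.. | H00=-1→###/###/#../#..; H21=+1→..#/###/###/#..*; H31=+1→..#/###/#../###
ply 2: ..#/###/###/#.. is terminal -1 (V); from ..#/###/#../#.. depth 12

H winning at [..#/###/#../#..]: True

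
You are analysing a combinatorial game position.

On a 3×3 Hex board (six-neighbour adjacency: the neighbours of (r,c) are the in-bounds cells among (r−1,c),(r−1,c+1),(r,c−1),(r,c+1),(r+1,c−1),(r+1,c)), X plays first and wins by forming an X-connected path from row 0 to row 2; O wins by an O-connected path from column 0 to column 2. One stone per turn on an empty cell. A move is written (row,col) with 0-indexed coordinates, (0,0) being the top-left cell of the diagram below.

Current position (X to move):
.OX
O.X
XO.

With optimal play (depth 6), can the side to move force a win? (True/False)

[.OX/O.X/XO.] X move#1: (0,0):+1/XOX/O.X/XO.*, (1,1):+1/.OX/OXX/XO., (2,2):+1/.OX/O.X/XOX
[XOX/O.X/XO.] O move#2: (1,1):-1/XOX/OOX/XO.*, (2,2):-1/XOX/O.X/XOO
[XOX/OOX/XO.] X move#3: (2,2):+1/XOX/OOX/XOX*
[XOX/OOX/XOX] end (terminal -1, O#4); searched .OX/O.X/XO. to 6

X winning at [.OX/O.X/XO.]: True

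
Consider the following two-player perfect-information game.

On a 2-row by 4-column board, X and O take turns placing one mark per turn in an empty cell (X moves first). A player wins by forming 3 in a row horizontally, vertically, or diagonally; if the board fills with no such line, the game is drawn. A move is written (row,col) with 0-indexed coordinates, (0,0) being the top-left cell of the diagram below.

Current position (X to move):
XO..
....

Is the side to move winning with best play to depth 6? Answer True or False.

X winning at [XO../....]: False

p1 X@[XO../....]: (0,2)[XOX./....]+0* (0,3)[XO.X/....]+0 (1,0)[XO../X...]+0 (1,1)[XO../.X..]+0 (1,2)[XO../..X.]+0 (1,3)[XO../...X]+0
p2 O@[XOX./....]: (0,3)[XOXO/....]+0* (1,0)[XOX./O...]+0 (1,1)[XOX./.O..]+0 (1,2)[XOX./..O.]+0 (1,3)[XOX./...O]+0
p3 X@[XOXO/....]: (1,0)[XOXO/X...]+0* (1,1)[XOXO/.X..]+0 (1,2)[XOXO/..X.]+0 (1,3)[XOXO/...X]+0
p4 O@[XOXO/X...]: (1,1)[XOXO/XO..]+0* (1,2)[XOXO/X.O.]+0 (1,3)[XOXO/X..O]+0
p5 X@[XOXO/XO..]: (1,2)[XOXO/XOX.]+0* (1,3)[XOXO/XO.X]+0
p6 O@[XOXO/XOX.]: (1,3)[XOXO/XOXO]+0*
p7 X@[XOXO/XOXO] terminal +0; root [XO../....] d6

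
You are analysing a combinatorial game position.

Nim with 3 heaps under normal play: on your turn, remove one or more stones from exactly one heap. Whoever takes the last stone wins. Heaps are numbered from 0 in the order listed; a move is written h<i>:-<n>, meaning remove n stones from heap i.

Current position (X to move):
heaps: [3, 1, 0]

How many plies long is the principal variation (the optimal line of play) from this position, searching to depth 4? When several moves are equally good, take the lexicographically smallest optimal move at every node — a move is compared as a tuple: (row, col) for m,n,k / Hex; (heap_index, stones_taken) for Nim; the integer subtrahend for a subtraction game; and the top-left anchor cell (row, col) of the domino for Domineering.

PV length from [(3,1,0)]: 3 plies

p1 X@[(3,1,0)]: h0:-1[(2,1,0)]-1 h0:-2[(1,1,0)]+1* h0:-3[(0,1,0)]-1 h1:-1[(3,0,0)]-1
p2 O@[(1,1,0)]: h0:-1[(0,1,0)]-1* h1:-1[(1,0,0)]-1
p3 X@[(0,1,0)]: h1:-1[(0,0,0)]+1*
p4 O@[(0,0,0)] terminal -1; root [(3,1,0)] d4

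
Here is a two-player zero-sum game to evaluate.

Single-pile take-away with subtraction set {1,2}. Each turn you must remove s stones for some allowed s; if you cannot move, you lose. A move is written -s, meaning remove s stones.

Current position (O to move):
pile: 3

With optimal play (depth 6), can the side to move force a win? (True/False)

[3] O move#1: -1:-1/2*, -2:-1/1
[2] X move#2: -1:-1/1, -2:+1/0*
[0] end (terminal -1, O#3); searched 3 to 6

O winning at [3]: False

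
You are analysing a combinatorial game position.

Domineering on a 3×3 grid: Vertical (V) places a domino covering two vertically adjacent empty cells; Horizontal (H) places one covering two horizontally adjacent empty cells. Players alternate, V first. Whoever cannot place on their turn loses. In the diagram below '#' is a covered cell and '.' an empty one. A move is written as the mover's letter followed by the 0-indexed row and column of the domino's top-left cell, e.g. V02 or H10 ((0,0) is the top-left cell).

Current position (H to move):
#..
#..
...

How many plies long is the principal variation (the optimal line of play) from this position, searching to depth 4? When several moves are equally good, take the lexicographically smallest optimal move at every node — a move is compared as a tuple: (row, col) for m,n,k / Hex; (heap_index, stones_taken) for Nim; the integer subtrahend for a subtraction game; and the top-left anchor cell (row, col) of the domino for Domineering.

p1 H@[#../#../...]: H01[###/#../...]-1 H11[#../###/...]+1* H20[#../#../##.]-1 H21[#../#../.##]-1
p2 V@[#../###/...] terminal -1; root [#../#../...] d4

PV length from [#../#../...]: 1 ply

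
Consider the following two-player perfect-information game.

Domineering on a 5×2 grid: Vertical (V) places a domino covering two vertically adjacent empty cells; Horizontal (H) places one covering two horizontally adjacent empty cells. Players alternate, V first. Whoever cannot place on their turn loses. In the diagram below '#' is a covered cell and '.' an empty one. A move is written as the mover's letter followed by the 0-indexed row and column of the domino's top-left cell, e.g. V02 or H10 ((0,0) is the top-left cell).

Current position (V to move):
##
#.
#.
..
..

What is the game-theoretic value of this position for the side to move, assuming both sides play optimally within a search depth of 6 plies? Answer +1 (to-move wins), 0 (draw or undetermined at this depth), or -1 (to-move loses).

[##/#./#./../..] V move#1: V11:-1/##/##/##/../.., V21:-1/##/#./##/.#/.., V30:+1/##/#./#./#./#.*, V31:+1/##/#./#./.#/.#
[##/#./#./#./#.] end (terminal -1, H#2); searched ##/#./#./../.. to 6

value(##/#./#./../.., V) = +1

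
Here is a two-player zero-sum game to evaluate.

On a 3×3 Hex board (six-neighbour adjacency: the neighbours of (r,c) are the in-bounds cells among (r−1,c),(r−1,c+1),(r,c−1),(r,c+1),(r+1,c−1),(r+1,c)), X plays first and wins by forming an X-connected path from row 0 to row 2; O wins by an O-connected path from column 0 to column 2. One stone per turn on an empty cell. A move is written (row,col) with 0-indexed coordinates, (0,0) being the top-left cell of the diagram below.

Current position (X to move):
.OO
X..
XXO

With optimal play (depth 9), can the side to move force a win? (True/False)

ply 1, X at .OO/X../XXO | (0,0)=+1→XOO/X../XXO*; (1,1)=-1→.OO/XX./XXO; (1,2)=-1→.OO/X.X/XXO
ply 2: XOO/X../XXO is terminal -1 (O); from .OO/X../XXO depth 9

X winning at [.OO/X../XXO]: True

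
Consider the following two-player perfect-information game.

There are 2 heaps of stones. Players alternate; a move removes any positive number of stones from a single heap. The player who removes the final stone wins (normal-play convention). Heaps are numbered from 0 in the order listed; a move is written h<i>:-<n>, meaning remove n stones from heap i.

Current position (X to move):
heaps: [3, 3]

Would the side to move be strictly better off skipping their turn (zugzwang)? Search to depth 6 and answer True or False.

[(3,3)] X move#1: h0:-1:-1/(2,3)*, h0:-2:-1/(1,3), h0:-3:-1/(0,3), h1:-1:-1/(3,2), h1:-2:-1/(3,1), h1:-3:-1/(3,0)
[(2,3)] O move#2: h0:-1:-1/(1,3), h0:-2:-1/(0,3), h1:-1:+1/(2,2)*, h1:-2:-1/(2,1), h1:-3:-1/(2,0)
[(2,2)] X move#3: h0:-1:-1/(1,2)*, h0:-2:-1/(0,2), h1:-1:-1/(2,1), h1:-2:-1/(2,0)
[(1,2)] O move#4: h0:-1:-1/(0,2), h1:-1:+1/(1,1)*, h1:-2:-1/(1,0)
[(1,1)] X move#5: h0:-1:-1/(0,1)*, h1:-1:-1/(1,0)
[(0,1)] O move#6: h1:-1:+1/(0,0)*
[(0,0)] end (terminal -1, X#7); searched (3,3) to 6
if X skipped the turn, O would face:
~ [(3,3)] O move#1: h0:-1:-1/(2,3)*, h0:-2:-1/(1,3), h0:-3:-1/(0,3), h1:-1:-1/(3,2), h1:-2:-1/(3,1), h1:-3:-1/(3,0)
~ [(2,3)] X move#2: h0:-1:-1/(1,3), h0:-2:-1/(0,3), h1:-1:+1/(2,2)*, h1:-2:-1/(2,1), h1:-3:-1/(2,0)
~ [(2,2)] O move#3: h0:-1:-1/(1,2)*, h0:-2:-1/(0,2), h1:-1:-1/(2,1), h1:-2:-1/(2,0)
~ [(1,2)] X move#4: h0:-1:-1/(0,2), h1:-1:+1/(1,1)*, h1:-2:-1/(1,0)
~ [(1,1)] O move#5: h0:-1:-1/(0,1)*, h1:-1:-1/(1,0)
~ [(0,1)] X move#6: h1:-1:+1/(0,0)*
~ [(0,0)] end (terminal -1, O#7); searched (3,3) to 6
compare (X): move=-1 vs pass=+1

zugzwang((3,3), X) = True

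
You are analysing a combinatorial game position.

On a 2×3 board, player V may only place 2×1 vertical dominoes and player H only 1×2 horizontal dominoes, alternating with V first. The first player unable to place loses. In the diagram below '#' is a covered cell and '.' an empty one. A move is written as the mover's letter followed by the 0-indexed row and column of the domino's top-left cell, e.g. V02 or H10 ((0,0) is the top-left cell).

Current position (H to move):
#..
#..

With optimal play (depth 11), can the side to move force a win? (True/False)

H winning at [#../#..]: True

[#../#..] H move#1: H01:+1/###/#..*, H11:+1/#../###
[###/#..] end (terminal -1, V#2); searched #../#.. to 11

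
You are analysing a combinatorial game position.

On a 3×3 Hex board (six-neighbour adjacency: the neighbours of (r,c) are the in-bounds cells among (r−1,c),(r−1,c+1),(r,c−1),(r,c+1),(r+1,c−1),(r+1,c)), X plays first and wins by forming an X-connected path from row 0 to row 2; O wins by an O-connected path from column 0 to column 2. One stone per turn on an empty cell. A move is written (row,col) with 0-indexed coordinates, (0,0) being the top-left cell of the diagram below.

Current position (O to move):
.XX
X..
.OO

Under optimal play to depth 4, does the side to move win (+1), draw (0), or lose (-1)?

p1 O@[.XX/X../.OO]: (0,0)[OXX/X../.OO]-1 (1,1)[.XX/XO./.OO]-1 (1,2)[.XX/X.O/.OO]-1 (2,0)[.XX/X../OOO]+1*
p2 X@[.XX/X../OOO] terminal -1; root [.XX/X../.OO] d4

value(.XX/X../.OO, O) = +1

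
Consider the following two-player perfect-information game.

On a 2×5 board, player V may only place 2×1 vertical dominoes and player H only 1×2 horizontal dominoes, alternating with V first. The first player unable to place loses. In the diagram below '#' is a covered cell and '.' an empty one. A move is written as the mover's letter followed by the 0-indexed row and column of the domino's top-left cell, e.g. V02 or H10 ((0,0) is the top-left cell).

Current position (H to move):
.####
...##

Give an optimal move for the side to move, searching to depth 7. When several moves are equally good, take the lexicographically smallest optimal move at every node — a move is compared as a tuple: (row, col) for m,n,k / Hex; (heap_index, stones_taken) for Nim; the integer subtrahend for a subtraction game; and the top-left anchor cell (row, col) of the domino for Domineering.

[.####/...##] H move#1: H10:+1/.####/##.##*, H11:-1/.####/.####
[.####/##.##] end (terminal -1, V#2); searched .####/...## to 7

H's best at [.####/...##]: H10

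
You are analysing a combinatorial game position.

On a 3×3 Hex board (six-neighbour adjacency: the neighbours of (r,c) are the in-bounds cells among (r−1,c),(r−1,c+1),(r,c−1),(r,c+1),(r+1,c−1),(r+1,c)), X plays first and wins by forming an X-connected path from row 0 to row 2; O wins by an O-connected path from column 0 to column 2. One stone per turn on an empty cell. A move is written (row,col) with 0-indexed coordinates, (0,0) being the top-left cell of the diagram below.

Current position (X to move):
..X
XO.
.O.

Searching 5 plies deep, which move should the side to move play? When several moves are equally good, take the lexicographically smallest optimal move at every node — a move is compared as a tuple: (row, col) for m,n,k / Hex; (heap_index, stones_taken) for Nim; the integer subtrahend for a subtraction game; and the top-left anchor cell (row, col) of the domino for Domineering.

X's best at [..X/XO./.O.]: (1,2)

ply 1, X at ..X/XO./.O. | (0,0)=-1→X.X/XO./.O.; (0,1)=-1→.XX/XO./.O.; (1,2)=+1→..X/XOX/.O.*; (2,0)=+1→..X/XO./XO.; (2,2)=+1→..X/XO./.OX
ply 2, O at ..X/XOX/.O. | (0,0)=-1→O.X/XOX/.O.*; (0,1)=-1→.OX/XOX/.O.; (2,0)=-1→..X/XOX/OO.; (2,2)=-1→..X/XOX/.OO
ply 3, X at O.X/XOX/.O. | (0,1)=+1→OXX/XOX/.O.*; (2,0)=+1→O.X/XOX/XO.; (2,2)=+1→O.X/XOX/.OX
ply 4, O at OXX/XOX/.O. | (2,0)=-1→OXX/XOX/OO.*; (2,2)=-1→OXX/XOX/.OO
ply 5, X at OXX/XOX/OO. | (2,2)=+1→OXX/XOX/OOX*
ply 6: OXX/XOX/OOX is terminal -1 (O); from ..X/XO./.O. depth 5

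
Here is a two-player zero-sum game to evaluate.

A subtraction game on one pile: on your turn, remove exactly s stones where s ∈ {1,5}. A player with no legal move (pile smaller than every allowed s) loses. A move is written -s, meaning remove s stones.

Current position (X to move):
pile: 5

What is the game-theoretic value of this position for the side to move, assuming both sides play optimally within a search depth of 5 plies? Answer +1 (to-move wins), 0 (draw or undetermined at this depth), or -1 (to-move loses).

p1 X@[5]: -1[4]+1* -5[0]+1
p2 O@[4]: -1[3]-1*
p3 X@[3]: -1[2]+1*
p4 O@[2]: -1[1]-1*
p5 X@[1]: -1[0]+1*
p6 O@[0] terminal -1; root [5] d5

value(5, X) = +1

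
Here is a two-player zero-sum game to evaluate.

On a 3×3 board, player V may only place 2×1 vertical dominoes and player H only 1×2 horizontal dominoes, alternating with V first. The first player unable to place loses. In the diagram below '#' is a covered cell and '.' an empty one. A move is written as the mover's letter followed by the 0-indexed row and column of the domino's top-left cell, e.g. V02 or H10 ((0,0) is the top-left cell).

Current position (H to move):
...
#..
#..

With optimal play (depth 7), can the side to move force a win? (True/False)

H winning at [.../#../#..]: True

p1 H@[.../#../#..]: H00[##./#../#..]-1 H01[.##/#../#..]-1 H11[.../###/#..]+1* H21[.../#../###]-1
p2 V@[.../###/#..] terminal -1; root [.../#../#..] d7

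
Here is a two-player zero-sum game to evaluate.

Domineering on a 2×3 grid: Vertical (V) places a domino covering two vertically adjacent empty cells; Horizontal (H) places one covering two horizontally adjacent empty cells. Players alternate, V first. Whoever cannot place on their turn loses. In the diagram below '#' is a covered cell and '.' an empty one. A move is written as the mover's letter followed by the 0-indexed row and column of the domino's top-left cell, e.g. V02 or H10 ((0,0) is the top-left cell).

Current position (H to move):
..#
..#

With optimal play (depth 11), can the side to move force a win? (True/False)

ply 1, H at ..#/..# | H00=+1→###/..#*; H10=+1→..#/###
ply 2: ###/..# is terminal -1 (V); from ..#/..# depth 11

H winning at [..#/..#]: True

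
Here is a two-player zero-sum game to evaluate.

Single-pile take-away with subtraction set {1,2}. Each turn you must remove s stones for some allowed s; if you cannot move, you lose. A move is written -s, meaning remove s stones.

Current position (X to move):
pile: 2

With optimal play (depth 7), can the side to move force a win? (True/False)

X winning at [2]: True

[2] X move#1: -1:-1/1, -2:+1/0*
[0] end (terminal -1, O#2); searched 2 to 7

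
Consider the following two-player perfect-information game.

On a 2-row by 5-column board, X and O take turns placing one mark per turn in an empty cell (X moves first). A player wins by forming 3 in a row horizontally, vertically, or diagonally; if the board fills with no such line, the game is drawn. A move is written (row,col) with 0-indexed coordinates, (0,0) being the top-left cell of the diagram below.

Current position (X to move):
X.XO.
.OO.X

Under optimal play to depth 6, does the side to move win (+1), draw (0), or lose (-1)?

ply 1, X at X.XO./.OO.X | (0,1)=+1→XXXO./.OO.X*; (0,4)=-1→X.XOX/.OO.X; (1,0)=-1→X.XO./XOO.X; (1,3)=-1→X.XO./.OOXX
ply 2: XXXO./.OO.X is terminal -1 (O); from X.XO./.OO.X depth 6

value(X.XO./.OO.X, X) = +1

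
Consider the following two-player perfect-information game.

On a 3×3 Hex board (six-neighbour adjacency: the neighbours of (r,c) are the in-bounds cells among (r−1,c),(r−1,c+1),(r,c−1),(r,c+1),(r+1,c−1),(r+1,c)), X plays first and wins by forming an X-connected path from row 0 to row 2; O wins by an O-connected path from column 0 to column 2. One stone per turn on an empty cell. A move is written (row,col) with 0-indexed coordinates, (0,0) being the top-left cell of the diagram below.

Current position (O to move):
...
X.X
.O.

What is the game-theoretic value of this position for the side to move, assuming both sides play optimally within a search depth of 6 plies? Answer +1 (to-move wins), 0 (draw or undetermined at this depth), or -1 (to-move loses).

value(.../X.X/.O., O) = -1

p1 O@[.../X.X/.O.]: (0,0)[O../X.X/.O.]-1* (0,1)[.O./X.X/.O.]-1 (0,2)[..O/X.X/.O.]-1 (1,1)[.../XOX/.O.]-1 (2,0)[.../X.X/OO.]-1 (2,2)[.../X.X/.OO]-1
p2 X@[O../X.X/.O.]: (0,1)[OX./X.X/.O.]+1* (0,2)[O.X/X.X/.O.]+1 (1,1)[O../XXX/.O.]+1 (2,0)[O../X.X/XO.]+1 (2,2)[O../X.X/.OX]+1
p3 O@[OX./X.X/.O.]: (0,2)[OXO/X.X/.O.]-1* (1,1)[OX./XOX/.O.]-1 (2,0)[OX./X.X/OO.]-1 (2,2)[OX./X.X/.OO]-1
p4 X@[OXO/X.X/.O.]: (1,1)[OXO/XXX/.O.]+1* (2,0)[OXO/X.X/XO.]+1 (2,2)[OXO/X.X/.OX]+1
p5 O@[OXO/XXX/.O.]: (2,0)[OXO/XXX/OO.]-1* (2,2)[OXO/XXX/.OO]-1
p6 X@[OXO/XXX/OO.]: (2,2)[OXO/XXX/OOX]+1*
p7 O@[OXO/XXX/OOX] terminal -1; root [.../X.X/.O.] d6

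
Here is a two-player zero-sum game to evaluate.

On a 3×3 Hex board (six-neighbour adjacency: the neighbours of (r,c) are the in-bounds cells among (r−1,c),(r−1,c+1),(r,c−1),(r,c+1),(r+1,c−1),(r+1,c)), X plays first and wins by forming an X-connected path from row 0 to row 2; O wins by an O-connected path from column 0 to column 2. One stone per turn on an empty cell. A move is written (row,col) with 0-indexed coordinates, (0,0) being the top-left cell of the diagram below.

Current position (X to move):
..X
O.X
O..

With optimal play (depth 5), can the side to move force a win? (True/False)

X winning at [..X/O.X/O..]: True

[..X/O.X/O..] X move#1: (0,0):+1/X.X/O.X/O..*, (0,1):+1/.XX/O.X/O.., (1,1):+1/..X/OXX/O.., (2,1):+1/..X/O.X/OX., (2,2):+1/..X/O.X/O.X
[X.X/O.X/O..] O move#2: (0,1):-1/XOX/O.X/O..*, (1,1):-1/X.X/OOX/O.., (2,1):-1/X.X/O.X/OO., (2,2):-1/X.X/O.X/O.O
[XOX/O.X/O..] X move#3: (1,1):+1/XOX/OXX/O..*, (2,1):+1/XOX/O.X/OX., (2,2):+1/XOX/O.X/O.X
[XOX/OXX/O..] O move#4: (2,1):-1/XOX/OXX/OO.*, (2,2):-1/XOX/OXX/O.O
[XOX/OXX/OO.] X move#5: (2,2):+1/XOX/OXX/OOX*
[XOX/OXX/OOX] end (terminal -1, O#6); searched ..X/O.X/O.. to 5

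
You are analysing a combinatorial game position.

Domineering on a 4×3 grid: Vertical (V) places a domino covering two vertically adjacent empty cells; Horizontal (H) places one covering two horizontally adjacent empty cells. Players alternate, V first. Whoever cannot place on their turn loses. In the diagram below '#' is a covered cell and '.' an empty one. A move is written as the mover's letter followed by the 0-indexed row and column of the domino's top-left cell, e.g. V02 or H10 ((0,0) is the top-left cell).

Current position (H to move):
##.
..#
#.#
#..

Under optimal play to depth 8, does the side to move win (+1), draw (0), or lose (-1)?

p1 H@[##./..#/#.#/#..]: H10[##./###/#.#/#..]-1* H31[##./..#/#.#/###]-1
p2 V@[##./###/#.#/#..]: V21[##./###/###/##.]+1*
p3 H@[##./###/###/##.] terminal -1; root [##./..#/#.#/#..] d8

value(##./..#/#.#/#.., H) = -1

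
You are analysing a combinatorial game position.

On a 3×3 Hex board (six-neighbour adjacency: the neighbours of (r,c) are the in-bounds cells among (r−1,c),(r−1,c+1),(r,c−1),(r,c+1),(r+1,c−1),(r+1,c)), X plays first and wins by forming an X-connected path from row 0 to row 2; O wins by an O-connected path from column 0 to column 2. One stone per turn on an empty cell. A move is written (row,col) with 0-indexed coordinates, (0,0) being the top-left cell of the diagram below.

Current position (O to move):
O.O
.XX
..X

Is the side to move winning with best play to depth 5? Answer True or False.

O winning at [O.O/.XX/..X]: True

[O.O/.XX/..X] O move#1: (0,1):+1/OOO/.XX/..X*, (1,0):-1/O.O/OXX/..X, (2,0):-1/O.O/.XX/O.X, (2,1):-1/O.O/.XX/.OX
[OOO/.XX/..X] end (terminal -1, X#2); searched O.O/.XX/..X to 5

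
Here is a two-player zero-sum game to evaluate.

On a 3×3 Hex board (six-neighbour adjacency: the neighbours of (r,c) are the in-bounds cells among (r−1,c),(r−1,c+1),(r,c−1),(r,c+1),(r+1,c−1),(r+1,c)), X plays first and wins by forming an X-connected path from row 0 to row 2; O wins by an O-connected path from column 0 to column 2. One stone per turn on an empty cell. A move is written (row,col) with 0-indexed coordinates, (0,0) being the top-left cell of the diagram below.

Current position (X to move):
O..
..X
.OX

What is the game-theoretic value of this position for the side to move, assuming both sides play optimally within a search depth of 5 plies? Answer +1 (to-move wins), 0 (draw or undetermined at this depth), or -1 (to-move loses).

[O../..X/.OX] X move#1: (0,1):+1/OX./..X/.OX*, (0,2):+1/O.X/..X/.OX, (1,0):+1/O../X.X/.OX, (1,1):+1/O../.XX/.OX, (2,0):+1/O../..X/XOX
[OX./..X/.OX] O move#2: (0,2):-1/OXO/..X/.OX*, (1,0):-1/OX./O.X/.OX, (1,1):-1/OX./.OX/.OX, (2,0):-1/OX./..X/OOX
[OXO/..X/.OX] X move#3: (1,0):+1/OXO/X.X/.OX*, (1,1):+1/OXO/.XX/.OX, (2,0):+1/OXO/..X/XOX
[OXO/X.X/.OX] O move#4: (1,1):-1/OXO/XOX/.OX*, (2,0):-1/OXO/X.X/OOX
[OXO/XOX/.OX] X move#5: (2,0):+1/OXO/XOX/XOX*
[OXO/XOX/XOX] end (terminal -1, O#6); searched O../..X/.OX to 5

value(O../..X/.OX, X) = +1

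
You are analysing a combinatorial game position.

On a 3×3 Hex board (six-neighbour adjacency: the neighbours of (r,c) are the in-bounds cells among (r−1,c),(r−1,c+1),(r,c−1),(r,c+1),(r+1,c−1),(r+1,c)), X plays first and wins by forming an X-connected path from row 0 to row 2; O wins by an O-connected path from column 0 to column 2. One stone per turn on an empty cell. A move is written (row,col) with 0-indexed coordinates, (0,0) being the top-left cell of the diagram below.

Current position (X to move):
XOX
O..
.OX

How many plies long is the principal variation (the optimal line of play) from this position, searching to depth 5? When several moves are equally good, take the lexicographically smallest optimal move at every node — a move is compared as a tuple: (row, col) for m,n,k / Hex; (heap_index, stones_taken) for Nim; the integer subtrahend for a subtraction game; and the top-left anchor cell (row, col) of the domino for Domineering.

[XOX/O../.OX] X move#1: (1,1):+1/XOX/OX./.OX*, (1,2):+1/XOX/O.X/.OX, (2,0):+1/XOX/O../XOX
[XOX/OX./.OX] O move#2: (1,2):-1/XOX/OXO/.OX*, (2,0):-1/XOX/OX./OOX
[XOX/OXO/.OX] X move#3: (2,0):+1/XOX/OXO/XOX*
[XOX/OXO/XOX] end (terminal -1, O#4); searched XOX/O../.OX to 5

PV length from [XOX/O../.OX]: 3 plies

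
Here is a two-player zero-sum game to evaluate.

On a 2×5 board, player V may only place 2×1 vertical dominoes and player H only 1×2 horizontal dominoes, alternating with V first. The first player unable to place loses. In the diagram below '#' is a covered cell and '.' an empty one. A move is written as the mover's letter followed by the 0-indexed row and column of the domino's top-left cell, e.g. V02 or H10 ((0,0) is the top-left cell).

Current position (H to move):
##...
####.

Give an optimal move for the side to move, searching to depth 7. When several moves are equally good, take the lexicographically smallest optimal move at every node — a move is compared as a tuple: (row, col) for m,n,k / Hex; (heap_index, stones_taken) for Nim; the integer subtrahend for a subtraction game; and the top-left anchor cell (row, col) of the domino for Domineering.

H's best at [##.../####.]: H03

p1 H@[##.../####.]: H02[####./####.]-1 H03[##.##/####.]+1*
p2 V@[##.##/####.] terminal -1; root [##.../####.] d7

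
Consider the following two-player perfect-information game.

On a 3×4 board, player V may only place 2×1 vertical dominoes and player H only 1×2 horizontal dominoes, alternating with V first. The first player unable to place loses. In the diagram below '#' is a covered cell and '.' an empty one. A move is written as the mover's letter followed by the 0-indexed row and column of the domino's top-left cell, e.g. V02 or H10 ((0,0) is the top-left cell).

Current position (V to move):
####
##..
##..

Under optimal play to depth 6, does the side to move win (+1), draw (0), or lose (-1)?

ply 1, V at ####/##../##.. | V12=+1→####/###./###.*; V13=+1→####/##.#/##.#
ply 2: ####/###./###. is terminal -1 (H); from ####/##../##.. depth 6

value(####/##../##.., V) = +1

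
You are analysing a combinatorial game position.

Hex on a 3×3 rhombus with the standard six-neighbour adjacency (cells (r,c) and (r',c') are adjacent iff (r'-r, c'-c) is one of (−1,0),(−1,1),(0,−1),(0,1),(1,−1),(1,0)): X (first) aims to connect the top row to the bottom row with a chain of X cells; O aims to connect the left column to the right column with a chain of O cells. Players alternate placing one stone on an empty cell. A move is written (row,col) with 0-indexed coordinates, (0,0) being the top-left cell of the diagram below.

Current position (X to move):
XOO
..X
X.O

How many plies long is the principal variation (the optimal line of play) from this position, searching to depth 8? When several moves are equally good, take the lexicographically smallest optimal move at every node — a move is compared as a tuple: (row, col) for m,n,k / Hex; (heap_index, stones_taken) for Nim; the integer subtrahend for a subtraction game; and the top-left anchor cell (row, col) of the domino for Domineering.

PV length from [XOO/..X/X.O]: 1 ply

p1 X@[XOO/..X/X.O]: (1,0)[XOO/X.X/X.O]+1* (1,1)[XOO/.XX/X.O]-1 (2,1)[XOO/..X/XXO]-1
p2 O@[XOO/X.X/X.O] terminal -1; root [XOO/..X/X.O] d8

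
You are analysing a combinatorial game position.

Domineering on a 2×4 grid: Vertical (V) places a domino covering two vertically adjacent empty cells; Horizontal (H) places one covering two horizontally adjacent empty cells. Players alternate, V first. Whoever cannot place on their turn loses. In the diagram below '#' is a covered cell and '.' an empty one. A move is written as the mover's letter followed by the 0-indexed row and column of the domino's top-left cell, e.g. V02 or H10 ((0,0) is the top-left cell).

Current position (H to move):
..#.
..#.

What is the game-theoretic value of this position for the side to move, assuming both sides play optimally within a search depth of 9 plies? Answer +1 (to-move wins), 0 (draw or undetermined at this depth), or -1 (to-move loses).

value(..#./..#., H) = +1

[..#./..#.] H move#1: H00:+1/###./..#.*, H10:+1/..#./###.
[###./..#.] V move#2: V03:-1/####/..##*
[####/..##] H move#3: H10:+1/####/####*
[####/####] end (terminal -1, V#4); searched ..#./..#. to 9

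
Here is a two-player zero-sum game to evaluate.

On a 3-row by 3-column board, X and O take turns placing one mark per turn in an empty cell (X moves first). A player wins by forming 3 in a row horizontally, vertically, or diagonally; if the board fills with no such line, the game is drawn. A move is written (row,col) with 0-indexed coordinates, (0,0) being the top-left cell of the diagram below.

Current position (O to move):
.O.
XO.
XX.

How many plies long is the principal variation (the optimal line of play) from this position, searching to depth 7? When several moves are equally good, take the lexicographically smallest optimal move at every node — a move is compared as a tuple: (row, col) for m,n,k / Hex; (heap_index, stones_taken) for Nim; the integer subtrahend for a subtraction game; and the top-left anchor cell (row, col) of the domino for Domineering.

PV length from [.O./XO./XX.]: 2 plies

[.O./XO./XX.] O move#1: (0,0):-1/OO./XO./XX.*, (0,2):-1/.OO/XO./XX., (1,2):-1/.O./XOO/XX., (2,2):-1/.O./XO./XXO
[OO./XO./XX.] X move#2: (0,2):-1/OOX/XO./XX., (1,2):-1/OO./XOX/XX., (2,2):+1/OO./XO./XXX*
[OO./XO./XXX] end (terminal -1, O#3); searched .O./XO./XX. to 7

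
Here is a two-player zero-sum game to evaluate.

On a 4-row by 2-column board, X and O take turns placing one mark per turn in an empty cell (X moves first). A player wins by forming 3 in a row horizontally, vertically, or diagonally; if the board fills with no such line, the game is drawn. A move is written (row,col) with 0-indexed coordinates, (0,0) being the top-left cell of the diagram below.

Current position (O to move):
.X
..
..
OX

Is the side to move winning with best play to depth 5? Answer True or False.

ply 1, O at .X/../../OX | (0,0)=+0→OX/../../OX*; (1,0)=+0→.X/O./../OX; (1,1)=+0→.X/.O/../OX; (2,0)=+0→.X/../O./OX; (2,1)=+0→.X/../.O/OX
ply 2, X at OX/../../OX | (1,0)=+0→OX/X./../OX*; (1,1)=+0→OX/.X/../OX; (2,0)=+0→OX/../X./OX; (2,1)=+0→OX/../.X/OX
ply 3, O at OX/X./../OX | (1,1)=+0→OX/XO/../OX*; (2,0)=+0→OX/X./O./OX; (2,1)=+0→OX/X./.O/OX
ply 4, X at OX/XO/../OX | (2,0)=+0→OX/XO/X./OX*; (2,1)=+0→OX/XO/.X/OX
ply 5, O at OX/XO/X./OX | (2,1)=+0→OX/XO/XO/OX*
ply 6: OX/XO/XO/OX is terminal +0 (X); from .X/../../OX depth 5

O winning at [.X/../../OX]: False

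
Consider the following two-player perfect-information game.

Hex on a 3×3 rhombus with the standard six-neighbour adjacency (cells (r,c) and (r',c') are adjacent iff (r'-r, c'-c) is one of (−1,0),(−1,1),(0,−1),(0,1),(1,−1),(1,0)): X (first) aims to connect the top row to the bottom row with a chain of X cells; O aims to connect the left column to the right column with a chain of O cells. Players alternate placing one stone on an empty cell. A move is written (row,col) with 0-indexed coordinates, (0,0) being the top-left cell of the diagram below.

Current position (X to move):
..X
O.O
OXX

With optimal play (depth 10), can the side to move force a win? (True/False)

X winning at [..X/O.O/OXX]: True

[..X/O.O/OXX] X move#1: (0,0):-1/X.X/O.O/OXX, (0,1):-1/.XX/O.O/OXX, (1,1):+1/..X/OXO/OXX*
[..X/OXO/OXX] end (terminal -1, O#2); searched ..X/O.O/OXX to 10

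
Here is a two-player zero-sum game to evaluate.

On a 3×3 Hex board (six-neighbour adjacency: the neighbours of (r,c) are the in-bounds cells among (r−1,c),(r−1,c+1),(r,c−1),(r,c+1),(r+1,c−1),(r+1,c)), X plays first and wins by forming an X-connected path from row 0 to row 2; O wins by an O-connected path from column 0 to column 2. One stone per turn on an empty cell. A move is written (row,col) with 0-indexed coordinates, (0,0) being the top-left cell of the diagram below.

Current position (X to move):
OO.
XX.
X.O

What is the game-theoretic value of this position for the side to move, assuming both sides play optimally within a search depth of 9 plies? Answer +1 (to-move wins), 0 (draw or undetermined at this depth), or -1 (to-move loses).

value(OO./XX./X.O, X) = +1

p1 X@[OO./XX./X.O]: (0,2)[OOX/XX./X.O]+1* (1,2)[OO./XXX/X.O]-1 (2,1)[OO./XX./XXO]-1
p2 O@[OOX/XX./X.O] terminal -1; root [OO./XX./X.O] d9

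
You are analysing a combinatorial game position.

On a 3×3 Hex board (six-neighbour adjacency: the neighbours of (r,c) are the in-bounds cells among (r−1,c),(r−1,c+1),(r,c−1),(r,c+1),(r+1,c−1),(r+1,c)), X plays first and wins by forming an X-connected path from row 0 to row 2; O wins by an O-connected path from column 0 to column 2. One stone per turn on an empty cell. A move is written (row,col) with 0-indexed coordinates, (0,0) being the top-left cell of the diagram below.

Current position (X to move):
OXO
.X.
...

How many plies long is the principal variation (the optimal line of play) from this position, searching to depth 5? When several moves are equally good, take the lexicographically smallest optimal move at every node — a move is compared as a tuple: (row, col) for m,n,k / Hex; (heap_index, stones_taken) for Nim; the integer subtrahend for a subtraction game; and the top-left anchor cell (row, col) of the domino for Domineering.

PV length from [OXO/.X./...]: 3 plies

ply 1, X at OXO/.X./... | (1,0)=+1→OXO/XX./...*; (1,2)=+1→OXO/.XX/...; (2,0)=+1→OXO/.X./X..; (2,1)=+1→OXO/.X./.X.; (2,2)=+1→OXO/.X./..X
ply 2, O at OXO/XX./... | (1,2)=-1→OXO/XXO/...*; (2,0)=-1→OXO/XX./O..; (2,1)=-1→OXO/XX./.O.; (2,2)=-1→OXO/XX./..O
ply 3, X at OXO/XXO/... | (2,0)=+1→OXO/XXO/X..*; (2,1)=+1→OXO/XXO/.X.; (2,2)=+1→OXO/XXO/..X
ply 4: OXO/XXO/X.. is terminal -1 (O); from OXO/.X./... depth 5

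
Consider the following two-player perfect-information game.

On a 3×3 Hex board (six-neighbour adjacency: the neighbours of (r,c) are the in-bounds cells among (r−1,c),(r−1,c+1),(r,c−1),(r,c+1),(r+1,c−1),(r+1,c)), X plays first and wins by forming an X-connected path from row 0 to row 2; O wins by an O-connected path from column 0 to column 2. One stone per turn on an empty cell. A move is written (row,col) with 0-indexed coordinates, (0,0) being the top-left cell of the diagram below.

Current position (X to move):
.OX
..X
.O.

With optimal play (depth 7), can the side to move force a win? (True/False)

[.OX/..X/.O.] X move#1: (0,0):+1/XOX/..X/.O.*, (1,0):+1/.OX/X.X/.O., (1,1):+1/.OX/.XX/.O., (2,0):+1/.OX/..X/XO., (2,2):+1/.OX/..X/.OX
[XOX/..X/.O.] O move#2: (1,0):-1/XOX/O.X/.O.*, (1,1):-1/XOX/.OX/.O., (2,0):-1/XOX/..X/OO., (2,2):-1/XOX/..X/.OO
[XOX/O.X/.O.] X move#3: (1,1):+1/XOX/OXX/.O.*, (2,0):+1/XOX/O.X/XO., (2,2):+1/XOX/O.X/.OX
[XOX/OXX/.O.] O move#4: (2,0):-1/XOX/OXX/OO.*, (2,2):-1/XOX/OXX/.OO
[XOX/OXX/OO.] X move#5: (2,2):+1/XOX/OXX/OOX*
[XOX/OXX/OOX] end (terminal -1, O#6); searched .OX/..X/.O. to 7

X winning at [.OX/..X/.O.]: True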